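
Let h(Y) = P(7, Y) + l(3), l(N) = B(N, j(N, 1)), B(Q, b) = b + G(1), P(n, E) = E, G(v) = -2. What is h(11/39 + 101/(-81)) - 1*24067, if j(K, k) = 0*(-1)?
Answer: -25345673/1053 ≈ -24070.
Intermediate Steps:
j(K, k) = 0
B(Q, b) = -2 + b (B(Q, b) = b - 2 = -2 + b)
l(N) = -2 (l(N) = -2 + 0 = -2)
h(Y) = -2 + Y (h(Y) = Y - 2 = -2 + Y)
h(11/39 + 101/(-81)) - 1*24067 = (-2 + (11/39 + 101/(-81))) - 1*24067 = (-2 + (11*(1/39) + 101*(-1/81))) - 24067 = (-2 + (11/39 - 101/81)) - 24067 = (-2 - 1016/1053) - 24067 = -3122/1053 - 24067 = -25345673/1053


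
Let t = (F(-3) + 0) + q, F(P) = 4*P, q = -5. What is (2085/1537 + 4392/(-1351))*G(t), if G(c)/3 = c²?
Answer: -3410491023/2076487 ≈ -1642.4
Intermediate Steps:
t = -17 (t = (4*(-3) + 0) - 5 = (-12 + 0) - 5 = -12 - 5 = -17)
G(c) = 3*c²
(2085/1537 + 4392/(-1351))*G(t) = (2085/1537 + 4392/(-1351))*(3*(-17)²) = (2085*(1/1537) + 4392*(-1/1351))*(3*289) = (2085/1537 - 4392/1351)*867 = -3933669/2076487*867 = -3410491023/2076487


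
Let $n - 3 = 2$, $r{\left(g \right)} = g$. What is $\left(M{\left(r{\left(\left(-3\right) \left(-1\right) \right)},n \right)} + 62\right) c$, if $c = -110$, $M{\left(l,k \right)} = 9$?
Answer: $-7810$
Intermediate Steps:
$n = 5$ ($n = 3 + 2 = 5$)
$\left(M{\left(r{\left(\left(-3\right) \left(-1\right) \right)},n \right)} + 62\right) c = \left(9 + 62\right) \left(-110\right) = 71 \left(-110\right) = -7810$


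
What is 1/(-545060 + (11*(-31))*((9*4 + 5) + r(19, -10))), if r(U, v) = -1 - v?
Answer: -1/562110 ≈ -1.7790e-6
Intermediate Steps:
1/(-545060 + (11*(-31))*((9*4 + 5) + r(19, -10))) = 1/(-545060 + (11*(-31))*((9*4 + 5) + (-1 - 1*(-10)))) = 1/(-545060 - 341*((36 + 5) + (-1 + 10))) = 1/(-545060 - 341*(41 + 9)) = 1/(-545060 - 341*50) = 1/(-545060 - 17050) = 1/(-562110) = -1/562110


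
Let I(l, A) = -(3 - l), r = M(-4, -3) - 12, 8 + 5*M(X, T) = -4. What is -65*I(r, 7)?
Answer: 1131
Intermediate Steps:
M(X, T) = -12/5 (M(X, T) = -8/5 + (⅕)*(-4) = -8/5 - ⅘ = -12/5)
r = -72/5 (r = -12/5 - 12 = -72/5 ≈ -14.400)
I(l, A) = -3 + l
-65*I(r, 7) = -65*(-3 - 72/5) = -65*(-87/5) = 1131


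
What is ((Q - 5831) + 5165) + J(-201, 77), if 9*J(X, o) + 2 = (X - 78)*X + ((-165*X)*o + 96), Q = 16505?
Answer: 2752429/9 ≈ 3.0583e+5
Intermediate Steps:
J(X, o) = 94/9 - 55*X*o/3 + X*(-78 + X)/9 (J(X, o) = -2/9 + ((X - 78)*X + ((-165*X)*o + 96))/9 = -2/9 + ((-78 + X)*X + (-165*X*o + 96))/9 = -2/9 + (X*(-78 + X) + (96 - 165*X*o))/9 = -2/9 + (96 + X*(-78 + X) - 165*X*o)/9 = -2/9 + (32/3 - 55*X*o/3 + X*(-78 + X)/9) = 94/9 - 55*X*o/3 + X*(-78 + X)/9)
((Q - 5831) + 5165) + J(-201, 77) = ((16505 - 5831) + 5165) + (94/9 - 26/3*(-201) + (1/9)*(-201)**2 - 55/3*(-201)*77) = (10674 + 5165) + (94/9 + 1742 + (1/9)*40401 + 283745) = 15839 + (94/9 + 1742 + 4489 + 283745) = 15839 + 2609878/9 = 2752429/9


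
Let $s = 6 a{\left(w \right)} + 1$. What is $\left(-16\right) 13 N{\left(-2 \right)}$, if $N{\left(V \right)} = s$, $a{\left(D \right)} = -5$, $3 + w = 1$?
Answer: $6032$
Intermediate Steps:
$w = -2$ ($w = -3 + 1 = -2$)
$s = -29$ ($s = 6 \left(-5\right) + 1 = -30 + 1 = -29$)
$N{\left(V \right)} = -29$
$\left(-16\right) 13 N{\left(-2 \right)} = \left(-16\right) 13 \left(-29\right) = \left(-208\right) \left(-29\right) = 6032$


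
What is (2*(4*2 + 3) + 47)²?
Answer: 4761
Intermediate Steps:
(2*(4*2 + 3) + 47)² = (2*(8 + 3) + 47)² = (2*11 + 47)² = (22 + 47)² = 69² = 4761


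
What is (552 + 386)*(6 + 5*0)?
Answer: 5628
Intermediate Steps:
(552 + 386)*(6 + 5*0) = 938*(6 + 0) = 938*6 = 5628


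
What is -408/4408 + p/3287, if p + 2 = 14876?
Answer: 422523/95323 ≈ 4.4325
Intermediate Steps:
p = 14874 (p = -2 + 14876 = 14874)
-408/4408 + p/3287 = -408/4408 + 14874/3287 = -408*1/4408 + 14874*(1/3287) = -51/551 + 14874/3287 = 422523/95323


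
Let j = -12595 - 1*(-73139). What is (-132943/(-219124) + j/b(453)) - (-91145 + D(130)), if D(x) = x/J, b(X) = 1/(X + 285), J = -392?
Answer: 120181750380716/2684269 ≈ 4.4773e+7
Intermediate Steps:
b(X) = 1/(285 + X)
j = 60544 (j = -12595 + 73139 = 60544)
D(x) = -x/392 (D(x) = x/(-392) = x*(-1/392) = -x/392)
(-132943/(-219124) + j/b(453)) - (-91145 + D(130)) = (-132943/(-219124) + 60544/(1/(285 + 453))) - (-91145 - 1/392*130) = (-132943*(-1/219124) + 60544/(1/738)) - (-91145 - 65/196) = (132943/219124 + 60544/(1/738)) - 1*(-17864485/196) = (132943/219124 + 60544*738) + 17864485/196 = (132943/219124 + 44681472) + 17864485/196 = 9790783003471/219124 + 17864485/196 = 120181750380716/2684269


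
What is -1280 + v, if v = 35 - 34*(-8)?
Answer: -973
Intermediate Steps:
v = 307 (v = 35 + 272 = 307)
-1280 + v = -1280 + 307 = -973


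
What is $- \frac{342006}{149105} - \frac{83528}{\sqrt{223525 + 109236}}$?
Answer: $- \frac{342006}{149105} - \frac{83528 \sqrt{1969}}{25597} \approx -147.09$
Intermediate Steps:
$- \frac{342006}{149105} - \frac{83528}{\sqrt{223525 + 109236}} = \left(-342006\right) \frac{1}{149105} - \frac{83528}{\sqrt{332761}} = - \frac{342006}{149105} - \frac{83528}{13 \sqrt{1969}} = - \frac{342006}{149105} - 83528 \frac{\sqrt{1969}}{25597} = - \frac{342006}{149105} - \frac{83528 \sqrt{1969}}{25597}$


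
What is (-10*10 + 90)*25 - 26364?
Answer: -26614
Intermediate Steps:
(-10*10 + 90)*25 - 26364 = (-100 + 90)*25 - 26364 = -10*25 - 26364 = -250 - 26364 = -26614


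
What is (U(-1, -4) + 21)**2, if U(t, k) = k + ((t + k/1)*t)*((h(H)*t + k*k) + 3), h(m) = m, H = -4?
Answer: 17424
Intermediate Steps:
U(t, k) = k + t*(k + t)*(3 + k**2 - 4*t) (U(t, k) = k + ((t + k/1)*t)*((-4*t + k*k) + 3) = k + ((t + k*1)*t)*((-4*t + k**2) + 3) = k + ((t + k)*t)*((k**2 - 4*t) + 3) = k + ((k + t)*t)*(3 + k**2 - 4*t) = k + (t*(k + t))*(3 + k**2 - 4*t) = k + t*(k + t)*(3 + k**2 - 4*t))
(U(-1, -4) + 21)**2 = ((-4 - 4*(-1)**3 + 3*(-1)**2 - 1*(-4)**3 + (-4)**2*(-1)**2 - 4*(-4)*(-1)**2 + 3*(-4)*(-1)) + 21)**2 = ((-4 - 4*(-1) + 3*1 - 1*(-64) + 16*1 - 4*(-4)*1 + 12) + 21)**2 = ((-4 + 4 + 3 + 64 + 16 + 16 + 12) + 21)**2 = (111 + 21)**2 = 132**2 = 17424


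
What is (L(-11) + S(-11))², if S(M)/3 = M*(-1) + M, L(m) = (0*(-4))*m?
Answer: 0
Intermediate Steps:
L(m) = 0 (L(m) = 0*m = 0)
S(M) = 0 (S(M) = 3*(M*(-1) + M) = 3*(-M + M) = 3*0 = 0)
(L(-11) + S(-11))² = (0 + 0)² = 0² = 0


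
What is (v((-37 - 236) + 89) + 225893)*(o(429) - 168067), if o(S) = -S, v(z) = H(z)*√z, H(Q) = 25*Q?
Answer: -38062066928 + 1550163200*I*√46 ≈ -3.8062e+10 + 1.0514e+10*I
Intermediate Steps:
v(z) = 25*z^(3/2) (v(z) = (25*z)*√z = 25*z^(3/2))
(v((-37 - 236) + 89) + 225893)*(o(429) - 168067) = (25*((-37 - 236) + 89)^(3/2) + 225893)*(-1*429 - 168067) = (25*(-273 + 89)^(3/2) + 225893)*(-429 - 168067) = (25*(-184)^(3/2) + 225893)*(-168496) = (25*(-368*I*√46) + 225893)*(-168496) = (-9200*I*√46 + 225893)*(-168496) = (225893 - 9200*I*√46)*(-168496) = -38062066928 + 1550163200*I*√46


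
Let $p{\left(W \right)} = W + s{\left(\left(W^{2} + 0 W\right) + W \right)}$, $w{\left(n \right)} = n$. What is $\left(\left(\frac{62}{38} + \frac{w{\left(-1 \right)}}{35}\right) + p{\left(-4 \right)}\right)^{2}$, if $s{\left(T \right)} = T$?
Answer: $\frac{40780996}{442225} \approx 92.218$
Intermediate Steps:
$p{\left(W \right)} = W^{2} + 2 W$ ($p{\left(W \right)} = W + \left(\left(W^{2} + 0 W\right) + W\right) = W + \left(\left(W^{2} + 0\right) + W\right) = W + \left(W^{2} + W\right) = W + \left(W + W^{2}\right) = W^{2} + 2 W$)
$\left(\left(\frac{62}{38} + \frac{w{\left(-1 \right)}}{35}\right) + p{\left(-4 \right)}\right)^{2} = \left(\left(\frac{62}{38} - \frac{1}{35}\right) - 4 \left(2 - 4\right)\right)^{2} = \left(\left(62 \cdot \frac{1}{38} - \frac{1}{35}\right) - -8\right)^{2} = \left(\left(\frac{31}{19} - \frac{1}{35}\right) + 8\right)^{2} = \left(\frac{1066}{665} + 8\right)^{2} = \left(\frac{6386}{665}\right)^{2} = \frac{40780996}{442225}$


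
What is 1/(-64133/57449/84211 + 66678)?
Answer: 4837837739/322577344696909 ≈ 1.4997e-5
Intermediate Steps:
1/(-64133/57449/84211 + 66678) = 1/(-64133*(1/57449)/84211 + 66678) = 1/(-64133/(57449*84211) + 66678) = 1/(-1*64133/4837837739 + 66678) = 1/(-64133/4837837739 + 66678) = 1/(322577344696909/4837837739) = 4837837739/322577344696909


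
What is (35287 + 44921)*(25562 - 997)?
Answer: 1970309520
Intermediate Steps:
(35287 + 44921)*(25562 - 997) = 80208*24565 = 1970309520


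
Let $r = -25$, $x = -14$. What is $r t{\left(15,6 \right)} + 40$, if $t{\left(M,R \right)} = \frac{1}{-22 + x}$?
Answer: $\frac{1465}{36} \approx 40.694$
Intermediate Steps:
$t{\left(M,R \right)} = - \frac{1}{36}$ ($t{\left(M,R \right)} = \frac{1}{-22 - 14} = \frac{1}{-36} = - \frac{1}{36}$)
$r t{\left(15,6 \right)} + 40 = \left(-25\right) \left(- \frac{1}{36}\right) + 40 = \frac{25}{36} + 40 = \frac{1465}{36}$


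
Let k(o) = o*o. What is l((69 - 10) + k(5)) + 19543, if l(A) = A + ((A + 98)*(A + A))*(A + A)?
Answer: 5156395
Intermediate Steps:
k(o) = o²
l(A) = A + 4*A²*(98 + A) (l(A) = A + ((98 + A)*(2*A))*(2*A) = A + (2*A*(98 + A))*(2*A) = A + 4*A²*(98 + A))
l((69 - 10) + k(5)) + 19543 = ((69 - 10) + 5²)*(1 + 4*((69 - 10) + 5²)² + 392*((69 - 10) + 5²)) + 19543 = (59 + 25)*(1 + 4*(59 + 25)² + 392*(59 + 25)) + 19543 = 84*(1 + 4*84² + 392*84) + 19543 = 84*(1 + 4*7056 + 32928) + 19543 = 84*(1 + 28224 + 32928) + 19543 = 84*61153 + 19543 = 5136852 + 19543 = 5156395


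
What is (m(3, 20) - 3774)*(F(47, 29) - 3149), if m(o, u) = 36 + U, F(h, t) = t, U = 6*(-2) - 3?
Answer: 11709360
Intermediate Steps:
U = -15 (U = -12 - 3 = -15)
m(o, u) = 21 (m(o, u) = 36 - 15 = 21)
(m(3, 20) - 3774)*(F(47, 29) - 3149) = (21 - 3774)*(29 - 3149) = -3753*(-3120) = 11709360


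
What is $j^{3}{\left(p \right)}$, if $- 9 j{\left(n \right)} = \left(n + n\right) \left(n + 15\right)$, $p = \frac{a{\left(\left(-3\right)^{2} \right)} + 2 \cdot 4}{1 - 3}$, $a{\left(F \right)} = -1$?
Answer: $\frac{4173281}{5832} \approx 715.58$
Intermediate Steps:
$p = - \frac{7}{2}$ ($p = \frac{-1 + 2 \cdot 4}{1 - 3} = \frac{-1 + 8}{-2} = 7 \left(- \frac{1}{2}\right) = - \frac{7}{2} \approx -3.5$)
$j{\left(n \right)} = - \frac{2 n \left(15 + n\right)}{9}$ ($j{\left(n \right)} = - \frac{\left(n + n\right) \left(n + 15\right)}{9} = - \frac{2 n \left(15 + n\right)}{9}$)
$j^{3}{\left(p \right)} = \left(\left(- \frac{2}{9}\right) \left(- \frac{7}{2}\right) \left(15 - \frac{7}{2}\right)\right)^{3} = \left(\left(- \frac{2}{9}\right) \left(- \frac{7}{2}\right) \frac{23}{2}\right)^{3} = \left(\frac{161}{18}\right)^{3} = \frac{4173281}{5832}$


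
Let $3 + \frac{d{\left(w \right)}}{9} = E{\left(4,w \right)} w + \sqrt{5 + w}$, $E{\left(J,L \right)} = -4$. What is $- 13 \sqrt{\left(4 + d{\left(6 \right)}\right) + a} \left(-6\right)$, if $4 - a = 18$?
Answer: $78 \sqrt{-253 + 9 \sqrt{11}} \approx 1165.2 i$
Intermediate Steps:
$a = -14$ ($a = 4 - 18 = -14$)
$d{\left(w \right)} = -27 - 36 w + 9 \sqrt{5 + w}$ ($d{\left(w \right)} = -27 + 9 \left(- 4 w + \sqrt{5 + w}\right) = -27 + 9 \left(\sqrt{5 + w} - 4 w\right) = -27 - \left(- 9 \sqrt{5 + w} + 36 w\right) = -27 - 36 w + 9 \sqrt{5 + w}$)
$- 13 \sqrt{\left(4 + d{\left(6 \right)}\right) + a} \left(-6\right) = - 13 \sqrt{\left(4 - \left(243 - 9 \sqrt{5 + 6}\right)\right) - 14} \left(-6\right) = - 13 \sqrt{\left(4 - \left(243 - 9 \sqrt{11}\right)\right) - 14} \left(-6\right) = - 13 \sqrt{\left(-239 + 9 \sqrt{11}\right) - 14} \left(-6\right) = - 13 \sqrt{-253 + 9 \sqrt{11}} \left(-6\right) = 78 \sqrt{-253 + 9 \sqrt{11}}$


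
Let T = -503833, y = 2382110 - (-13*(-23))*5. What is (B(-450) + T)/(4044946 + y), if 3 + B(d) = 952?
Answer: -502884/6425561 ≈ -0.078263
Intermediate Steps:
y = 2380615 (y = 2382110 - 299*5 = 2382110 - 1*1495 = 2382110 - 1495 = 2380615)
B(d) = 949 (B(d) = -3 + 952 = 949)
(B(-450) + T)/(4044946 + y) = (949 - 503833)/(4044946 + 2380615) = -502884/6425561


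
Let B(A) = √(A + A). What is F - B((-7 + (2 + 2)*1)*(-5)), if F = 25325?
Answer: 25325 - √30 ≈ 25320.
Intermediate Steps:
B(A) = √2*√A (B(A) = √(2*A) = √2*√A)
F - B((-7 + (2 + 2)*1)*(-5)) = 25325 - √2*√((-7 + (2 + 2)*1)*(-5)) = 25325 - √2*√((-7 + 4*1)*(-5)) = 25325 - √2*√((-7 + 4)*(-5)) = 25325 - √2*√(-3*(-5)) = 25325 - √2*√15 = 25325 - √30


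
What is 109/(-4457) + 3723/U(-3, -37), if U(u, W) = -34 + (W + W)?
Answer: -5535061/160452 ≈ -34.497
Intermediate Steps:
U(u, W) = -34 + 2*W
109/(-4457) + 3723/U(-3, -37) = 109/(-4457) + 3723/(-34 + 2*(-37)) = 109*(-1/4457) + 3723/(-34 - 74) = -109/4457 + 3723/(-108) = -109/4457 + 3723*(-1/108) = -109/4457 - 1241/36 = -5535061/160452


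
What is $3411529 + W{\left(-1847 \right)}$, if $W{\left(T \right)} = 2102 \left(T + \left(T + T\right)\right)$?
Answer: $-8235653$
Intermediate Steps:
$W{\left(T \right)} = 6306 T$ ($W{\left(T \right)} = 2102 \left(T + 2 T\right) = 2102 \cdot 3 T = 6306 T$)
$3411529 + W{\left(-1847 \right)} = 3411529 + 6306 \left(-1847\right) = 3411529 - 11647182 = -8235653$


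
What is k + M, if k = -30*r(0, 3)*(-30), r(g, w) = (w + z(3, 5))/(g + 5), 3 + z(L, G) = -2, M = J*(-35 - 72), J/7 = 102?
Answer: -76758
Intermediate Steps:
J = 714 (J = 7*102 = 714)
M = -76398 (M = 714*(-35 - 72) = 714*(-107) = -76398)
z(L, G) = -5 (z(L, G) = -3 - 2 = -5)
r(g, w) = (-5 + w)/(5 + g) (r(g, w) = (w - 5)/(g + 5) = (-5 + w)/(5 + g))
k = -360 (k = -30*(-5 + 3)/(5 + 0)*(-30) = -30*(-2)/5*(-30) = -6*(-2)*(-30) = -30*(-2/5)*(-30) = 12*(-30) = -360)
k + M = -360 - 76398 = -76758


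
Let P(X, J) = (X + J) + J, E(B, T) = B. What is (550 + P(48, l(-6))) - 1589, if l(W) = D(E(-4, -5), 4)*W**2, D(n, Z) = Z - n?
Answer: -415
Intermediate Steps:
l(W) = 8*W**2 (l(W) = (4 - 1*(-4))*W**2 = (4 + 4)*W**2 = 8*W**2)
P(X, J) = X + 2*J (P(X, J) = (J + X) + J = X + 2*J)
(550 + P(48, l(-6))) - 1589 = (550 + (48 + 2*(8*(-6)**2))) - 1589 = (550 + (48 + 2*(8*36))) - 1589 = (550 + (48 + 2*288)) - 1589 = (550 + (48 + 576)) - 1589 = (550 + 624) - 1589 = 1174 - 1589 = -415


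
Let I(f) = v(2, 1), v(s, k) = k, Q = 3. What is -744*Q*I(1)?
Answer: -2232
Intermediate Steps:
I(f) = 1
-744*Q*I(1) = -2232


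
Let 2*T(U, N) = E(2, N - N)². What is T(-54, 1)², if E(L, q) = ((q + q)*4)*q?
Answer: 0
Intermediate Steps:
E(L, q) = 8*q² (E(L, q) = ((2*q)*4)*q = (8*q)*q = 8*q²)
T(U, N) = 0 (T(U, N) = (8*(N - N)²)²/2 = (8*0²)²/2 = (8*0)²/2 = (½)*0² = (½)*0 = 0)
T(-54, 1)² = 0² = 0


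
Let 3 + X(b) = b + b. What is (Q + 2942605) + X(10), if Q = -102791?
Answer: 2839831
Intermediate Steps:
X(b) = -3 + 2*b (X(b) = -3 + (b + b) = -3 + 2*b)
(Q + 2942605) + X(10) = (-102791 + 2942605) + (-3 + 2*10) = 2839814 + (-3 + 20) = 2839814 + 17 = 2839831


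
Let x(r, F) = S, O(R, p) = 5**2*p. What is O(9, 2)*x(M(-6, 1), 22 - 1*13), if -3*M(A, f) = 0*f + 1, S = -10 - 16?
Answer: -1300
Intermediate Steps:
S = -26
M(A, f) = -1/3 (M(A, f) = -(0*f + 1)/3 = -(0 + 1)/3 = -1/3*1 = -1/3)
O(R, p) = 25*p
x(r, F) = -26
O(9, 2)*x(M(-6, 1), 22 - 1*13) = (25*2)*(-26) = 50*(-26) = -1300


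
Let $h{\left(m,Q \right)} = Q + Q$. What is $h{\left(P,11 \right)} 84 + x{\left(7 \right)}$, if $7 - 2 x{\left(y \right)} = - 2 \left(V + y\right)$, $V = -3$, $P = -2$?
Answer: $\frac{3711}{2} \approx 1855.5$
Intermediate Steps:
$x{\left(y \right)} = \frac{1}{2} + y$ ($x{\left(y \right)} = \frac{7}{2} - \frac{\left(-2\right) \left(-3 + y\right)}{2} = \frac{7}{2} - \frac{6 - 2 y}{2} = \frac{7}{2} + \left(-3 + y\right) = \frac{1}{2} + y$)
$h{\left(m,Q \right)} = 2 Q$
$h{\left(P,11 \right)} 84 + x{\left(7 \right)} = 2 \cdot 11 \cdot 84 + \left(\frac{1}{2} + 7\right) = 22 \cdot 84 + \frac{15}{2} = 1848 + \frac{15}{2} = \frac{3711}{2}$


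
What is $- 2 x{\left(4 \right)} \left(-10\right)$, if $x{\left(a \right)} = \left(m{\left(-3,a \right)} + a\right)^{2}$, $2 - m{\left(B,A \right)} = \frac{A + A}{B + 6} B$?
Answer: $3920$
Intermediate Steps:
$m{\left(B,A \right)} = 2 - \frac{2 A B}{6 + B}$ ($m{\left(B,A \right)} = 2 - \frac{A + A}{B + 6} B = 2 - \frac{2 A}{6 + B} B = 2 - \frac{2 A B}{6 + B}$)
$x{\left(a \right)} = \left(2 + 3 a\right)^{2}$ ($x{\left(a \right)} = \left(\frac{2 \left(6 - 3 - a \left(-3\right)\right)}{6 - 3} + a\right)^{2} = \left(\frac{2 \left(6 - 3 + 3 a\right)}{3} + a\right)^{2} = \left(2 \cdot \frac{1}{3} \left(3 + 3 a\right) + a\right)^{2} = \left(\left(2 + 2 a\right) + a\right)^{2} = \left(2 + 3 a\right)^{2}$)
$- 2 x{\left(4 \right)} \left(-10\right) = - 2 \left(2 + 3 \cdot 4\right)^{2} \left(-10\right) = - 2 \left(2 + 12\right)^{2} \left(-10\right) = - 2 \cdot 14^{2} \left(-10\right) = \left(-2\right) 196 \left(-10\right) = \left(-392\right) \left(-10\right) = 3920$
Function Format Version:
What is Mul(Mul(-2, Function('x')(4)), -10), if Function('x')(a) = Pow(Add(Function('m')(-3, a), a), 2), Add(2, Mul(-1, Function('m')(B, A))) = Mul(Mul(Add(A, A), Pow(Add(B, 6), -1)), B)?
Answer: 3920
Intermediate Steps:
Function('m')(B, A) = Add(2, Mul(-2, A, B, Pow(Add(6, B), -1))) (Function('m')(B, A) = Add(2, Mul(-1, Mul(Mul(Add(A, A), Pow(Add(B, 6), -1)), B))) = Add(2, Mul(-1, Mul(Mul(Mul(2, A), Pow(Add(6, B), -1)), B))) = Add(2, Mul(-1, Mul(Mul(2, A, Pow(Add(6, B), -1)), B))) = Add(2, Mul(-1, Mul(2, A, B, Pow(Add(6, B), -1)))) = Add(2, Mul(-2, A, B, Pow(Add(6, B), -1))))
Function('x')(a) = Pow(Add(2, Mul(3, a)), 2) (Function('x')(a) = Pow(Add(Mul(2, Pow(Add(6, -3), -1), Add(6, -3, Mul(-1, a, -3))), a), 2) = Pow(Add(Mul(2, Pow(3, -1), Add(6, -3, Mul(3, a))), a), 2) = Pow(Add(Mul(2, Rational(1, 3), Add(3, Mul(3, a))), a), 2) = Pow(Add(Add(2, Mul(2, a)), a), 2) = Pow(Add(2, Mul(3, a)), 2))
Mul(Mul(-2, Function('x')(4)), -10) = Mul(Mul(-2, Pow(Add(2, Mul(3, 4)), 2)), -10) = Mul(Mul(-2, Pow(Add(2, 12), 2)), -10) = Mul(Mul(-2, Pow(14, 2)), -10) = Mul(Mul(-2, 196), -10) = Mul(-392, -10) = 3920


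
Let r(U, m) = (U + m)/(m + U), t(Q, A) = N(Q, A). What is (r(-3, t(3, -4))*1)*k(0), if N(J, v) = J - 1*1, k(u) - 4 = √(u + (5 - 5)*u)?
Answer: 4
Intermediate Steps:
k(u) = 4 + √u (k(u) = 4 + √(u + (5 - 5)*u) = 4 + √(u + 0*u) = 4 + √(u + 0) = 4 + √u)
N(J, v) = -1 + J (N(J, v) = J - 1 = -1 + J)
t(Q, A) = -1 + Q
r(U, m) = 1 (r(U, m) = (U + m)/(U + m) = 1)
(r(-3, t(3, -4))*1)*k(0) = (1*1)*(4 + √0) = 1*(4 + 0) = 1*4 = 4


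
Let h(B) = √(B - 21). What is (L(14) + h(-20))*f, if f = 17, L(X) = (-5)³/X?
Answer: -2125/14 + 17*I*√41 ≈ -151.79 + 108.85*I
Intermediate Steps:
L(X) = -125/X
h(B) = √(-21 + B)
(L(14) + h(-20))*f = (-125/14 + √(-21 - 20))*17 = (-125*1/14 + √(-41))*17 = (-125/14 + I*√41)*17 = -2125/14 + 17*I*√41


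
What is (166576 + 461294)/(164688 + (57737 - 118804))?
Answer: 627870/103621 ≈ 6.0593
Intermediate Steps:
(166576 + 461294)/(164688 + (57737 - 118804)) = 627870/(164688 - 61067) = 627870/103621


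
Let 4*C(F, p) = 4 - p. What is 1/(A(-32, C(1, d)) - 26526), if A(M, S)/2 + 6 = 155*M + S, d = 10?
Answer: -1/36461 ≈ -2.7427e-5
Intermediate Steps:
C(F, p) = 1 - p/4 (C(F, p) = (4 - p)/4 = 1 - p/4)
A(M, S) = -12 + 2*S + 310*M (A(M, S) = -12 + 2*(155*M + S) = -12 + 2*(S + 155*M) = -12 + (2*S + 310*M) = -12 + 2*S + 310*M)
1/(A(-32, C(1, d)) - 26526) = 1/((-12 + 2*(1 - ¼*10) + 310*(-32)) - 26526) = 1/((-12 + 2*(1 - 5/2) - 9920) - 26526) = 1/((-12 + 2*(-3/2) - 9920) - 26526) = 1/((-12 - 3 - 9920) - 26526) = 1/(-9935 - 26526) = 1/(-36461) = -1/36461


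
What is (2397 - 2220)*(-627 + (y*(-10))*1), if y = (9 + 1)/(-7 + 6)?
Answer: -93279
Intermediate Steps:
y = -10 (y = 10/(-1) = 10*(-1) = -10)
(2397 - 2220)*(-627 + (y*(-10))*1) = (2397 - 2220)*(-627 - 10*(-10)*1) = 177*(-627 + 100*1) = 177*(-627 + 100) = 177*(-527) = -93279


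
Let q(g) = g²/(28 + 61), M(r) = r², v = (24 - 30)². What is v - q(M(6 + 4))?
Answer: -6796/89 ≈ -76.359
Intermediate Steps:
v = 36 (v = (-6)² = 36)
q(g) = g²/89
v - q(M(6 + 4)) = 36 - ((6 + 4)²)²/89 = 36 - (10²)²/89 = 36 - 100²/89 = 36 - 10000/89 = -6796/89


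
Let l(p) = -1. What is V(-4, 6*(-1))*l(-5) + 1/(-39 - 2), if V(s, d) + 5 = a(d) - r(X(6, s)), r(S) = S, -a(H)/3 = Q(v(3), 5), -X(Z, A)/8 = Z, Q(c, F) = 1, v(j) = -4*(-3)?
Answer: -1641/41 ≈ -40.024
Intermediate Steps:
v(j) = 12
X(Z, A) = -8*Z
a(H) = -3 (a(H) = -3*1 = -3)
V(s, d) = 40 (V(s, d) = -5 + (-3 - (-8)*6) = -5 + (-3 - 1*(-48)) = -5 + (-3 + 48) = -5 + 45 = 40)
V(-4, 6*(-1))*l(-5) + 1/(-39 - 2) = 40*(-1) + 1/(-39 - 2) = -40 + 1/(-41) = -40 - 1/41 = -1641/41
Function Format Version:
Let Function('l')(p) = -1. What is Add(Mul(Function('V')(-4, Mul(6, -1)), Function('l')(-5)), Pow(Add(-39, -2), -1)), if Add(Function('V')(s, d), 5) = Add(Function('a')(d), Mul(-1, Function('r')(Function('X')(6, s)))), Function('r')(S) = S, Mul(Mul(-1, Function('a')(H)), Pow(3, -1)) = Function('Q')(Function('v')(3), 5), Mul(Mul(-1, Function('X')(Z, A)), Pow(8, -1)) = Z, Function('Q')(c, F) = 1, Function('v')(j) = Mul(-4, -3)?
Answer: Rational(-1641, 41) ≈ -40.024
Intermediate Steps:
Function('v')(j) = 12
Function('X')(Z, A) = Mul(-8, Z)
Function('a')(H) = -3 (Function('a')(H) = Mul(-3, 1) = -3)
Function('V')(s, d) = 40 (Function('V')(s, d) = Add(-5, Add(-3, Mul(-1, Mul(-8, 6)))) = Add(-5, Add(-3, Mul(-1, -48))) = Add(-5, Add(-3, 48)) = Add(-5, 45) = 40)
Add(Mul(Function('V')(-4, Mul(6, -1)), Function('l')(-5)), Pow(Add(-39, -2), -1)) = Add(Mul(40, -1), Pow(Add(-39, -2), -1)) = Add(-40, Pow(-41, -1)) = Add(-40, Rational(-1, 41)) = Rational(-1641, 41)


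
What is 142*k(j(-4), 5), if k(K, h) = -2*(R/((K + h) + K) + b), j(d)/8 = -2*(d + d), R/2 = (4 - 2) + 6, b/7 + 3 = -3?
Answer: 3108664/261 ≈ 11911.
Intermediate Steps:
b = -42 (b = -21 + 7*(-3) = -21 - 21 = -42)
R = 16 (R = 2*((4 - 2) + 6) = 2*(2 + 6) = 2*8 = 16)
j(d) = -32*d (j(d) = 8*(-2*(d + d)) = 8*(-4*d) = -32*d)
k(K, h) = 84 - 32/(h + 2*K) (k(K, h) = -2*(16/((K + h) + K) - 42) = -2*(16/(h + 2*K) - 42) = -2*(-42 + 16/(h + 2*K)) = 84 - 32/(h + 2*K))
142*k(j(-4), 5) = 142*(4*(-8 + 21*5 + 42*(-32*(-4)))/(5 + 2*(-32*(-4)))) = 142*(4*(-8 + 105 + 42*128)/(5 + 2*128)) = 142*(4*(-8 + 105 + 5376)/(5 + 256)) = 142*(4*5473/261) = 142*(4*(1/261)*5473) = 142*(21892/261) = 3108664/261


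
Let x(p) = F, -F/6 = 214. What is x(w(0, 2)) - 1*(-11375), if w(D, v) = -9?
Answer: 10091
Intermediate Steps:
F = -1284 (F = -6*214 = -1284)
x(p) = -1284
x(w(0, 2)) - 1*(-11375) = -1284 - 1*(-11375) = -1284 + 11375 = 10091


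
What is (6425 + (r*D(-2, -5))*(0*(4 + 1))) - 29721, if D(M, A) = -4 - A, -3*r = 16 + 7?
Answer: -23296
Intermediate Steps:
r = -23/3 (r = -(16 + 7)/3 = -1/3*23 = -23/3 ≈ -7.6667)
(6425 + (r*D(-2, -5))*(0*(4 + 1))) - 29721 = (6425 + (-23*(-4 - 1*(-5))/3)*(0*(4 + 1))) - 29721 = (6425 + (-23*(-4 + 5)/3)*(0*5)) - 29721 = (6425 - 23/3*1*0) - 29721 = (6425 - 23/3*0) - 29721 = (6425 + 0) - 29721 = 6425 - 29721 = -23296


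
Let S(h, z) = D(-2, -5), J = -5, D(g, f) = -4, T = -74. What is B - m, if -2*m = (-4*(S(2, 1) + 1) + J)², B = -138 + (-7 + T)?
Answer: -389/2 ≈ -194.50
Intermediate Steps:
S(h, z) = -4
B = -219 (B = -138 + (-7 - 74) = -138 - 81 = -219)
m = -49/2 (m = -(-4*(-4 + 1) - 5)²/2 = -(-4*(-3) - 5)²/2 = -(12 - 5)²/2 = -½*7² = -½*49 = -49/2 ≈ -24.500)
B - m = -219 - 1*(-49/2) = -219 + 49/2 = -389/2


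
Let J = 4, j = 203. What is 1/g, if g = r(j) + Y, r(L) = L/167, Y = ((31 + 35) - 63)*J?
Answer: 167/2207 ≈ 0.075668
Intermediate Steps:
Y = 12 (Y = ((31 + 35) - 63)*4 = (66 - 63)*4 = 3*4 = 12)
r(L) = L/167 (r(L) = L*(1/167) = L/167)
g = 2207/167 (g = (1/167)*203 + 12 = 203/167 + 12 = 2207/167 ≈ 13.216)
1/g = 1/(2207/167) = 167/2207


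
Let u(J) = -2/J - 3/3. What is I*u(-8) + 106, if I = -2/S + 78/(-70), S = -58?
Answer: 108412/1015 ≈ 106.81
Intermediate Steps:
u(J) = -1 - 2/J (u(J) = -2/J - 3*1/3 = -2/J - 1 = -1 - 2/J)
I = -1096/1015 (I = -2/(-58) + 78/(-70) = -2*(-1/58) + 78*(-1/70) = 1/29 - 39/35 = -1096/1015 ≈ -1.0798)
I*u(-8) + 106 = -1096*(-2 - 1*(-8))/(1015*(-8)) + 106 = -(-137)*(-2 + 8)/1015 + 106 = -(-137)*6/1015 + 106 = -1096/1015*(-3/4) + 106 = 822/1015 + 106 = 108412/1015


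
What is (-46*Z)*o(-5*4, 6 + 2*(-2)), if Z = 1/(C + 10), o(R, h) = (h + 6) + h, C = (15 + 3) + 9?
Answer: -460/37 ≈ -12.432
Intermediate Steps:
C = 27 (C = 18 + 9 = 27)
o(R, h) = 6 + 2*h (o(R, h) = (6 + h) + h = 6 + 2*h)
Z = 1/37 (Z = 1/(27 + 10) = 1/37 ≈ 0.027027)
(-46*Z)*o(-5*4, 6 + 2*(-2)) = (-46*1/37)*(6 + 2*(6 + 2*(-2))) = -46*(6 + 2*(6 - 4))/37 = -46*(6 + 2*2)/37 = -46*(6 + 4)/37 = -46/37*10 = -460/37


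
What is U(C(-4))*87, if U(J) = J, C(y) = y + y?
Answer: -696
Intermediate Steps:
C(y) = 2*y
U(C(-4))*87 = (2*(-4))*87 = -8*87 = -696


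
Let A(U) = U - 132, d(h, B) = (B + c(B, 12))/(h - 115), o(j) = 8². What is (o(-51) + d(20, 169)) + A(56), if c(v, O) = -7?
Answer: -1302/95 ≈ -13.705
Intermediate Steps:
o(j) = 64
d(h, B) = (-7 + B)/(-115 + h) (d(h, B) = (B - 7)/(h - 115) = (-7 + B)/(-115 + h))
A(U) = -132 + U
(o(-51) + d(20, 169)) + A(56) = (64 + (-7 + 169)/(-115 + 20)) + (-132 + 56) = (64 + 162/(-95)) - 76 = (64 - 1/95*162) - 76 = (64 - 162/95) - 76 = 5918/95 - 76 = -1302/95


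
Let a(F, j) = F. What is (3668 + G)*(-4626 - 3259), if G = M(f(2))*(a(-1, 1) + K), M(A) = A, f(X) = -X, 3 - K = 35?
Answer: -29442590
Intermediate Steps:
K = -32 (K = 3 - 1*35 = 3 - 35 = -32)
G = 66 (G = (-1*2)*(-1 - 32) = -2*(-33) = 66)
(3668 + G)*(-4626 - 3259) = (3668 + 66)*(-4626 - 3259) = 3734*(-7885) = -29442590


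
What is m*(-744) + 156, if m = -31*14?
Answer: 323052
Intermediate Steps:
m = -434
m*(-744) + 156 = -434*(-744) + 156 = 322896 + 156 = 323052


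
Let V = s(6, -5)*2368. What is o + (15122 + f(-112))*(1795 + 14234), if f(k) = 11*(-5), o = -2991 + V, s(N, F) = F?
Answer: 241494112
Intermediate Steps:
V = -11840 (V = -5*2368 = -11840)
o = -14831 (o = -2991 - 11840 = -14831)
f(k) = -55
o + (15122 + f(-112))*(1795 + 14234) = -14831 + (15122 - 55)*(1795 + 14234) = -14831 + 15067*16029 = -14831 + 241508943 = 241494112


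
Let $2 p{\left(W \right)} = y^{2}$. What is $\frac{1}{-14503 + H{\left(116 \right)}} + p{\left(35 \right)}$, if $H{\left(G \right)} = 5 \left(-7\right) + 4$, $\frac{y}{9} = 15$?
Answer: $\frac{66220537}{7267} \approx 9112.5$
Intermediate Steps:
$y = 135$ ($y = 9 \cdot 15 = 135$)
$p{\left(W \right)} = \frac{18225}{2}$ ($p{\left(W \right)} = \frac{135^{2}}{2} = \frac{1}{2} \cdot 18225 = \frac{18225}{2}$)
$H{\left(G \right)} = -31$ ($H{\left(G \right)} = -35 + 4 = -31$)
$\frac{1}{-14503 + H{\left(116 \right)}} + p{\left(35 \right)} = \frac{1}{-14503 - 31} + \frac{18225}{2} = \frac{1}{-14534} + \frac{18225}{2} = - \frac{1}{14534} + \frac{18225}{2} = \frac{66220537}{7267}$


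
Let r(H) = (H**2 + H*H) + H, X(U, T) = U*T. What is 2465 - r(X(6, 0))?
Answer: 2465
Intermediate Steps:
X(U, T) = T*U
r(H) = H + 2*H**2 (r(H) = (H**2 + H**2) + H = 2*H**2 + H = H + 2*H**2)
2465 - r(X(6, 0)) = 2465 - 0*6*(1 + 2*(0*6)) = 2465 - 0*(1 + 2*0) = 2465 - 0*(1 + 0) = 2465 - 0 = 2465 - 1*0 = 2465 + 0 = 2465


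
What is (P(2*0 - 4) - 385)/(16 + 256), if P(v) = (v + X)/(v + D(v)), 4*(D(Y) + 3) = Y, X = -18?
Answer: -1529/1088 ≈ -1.4053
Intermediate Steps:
D(Y) = -3 + Y/4
P(v) = (-18 + v)/(-3 + 5*v/4) (P(v) = (v - 18)/(v + (-3 + v/4)) = (-18 + v)/(-3 + 5*v/4))
(P(2*0 - 4) - 385)/(16 + 256) = (4*(-18 + (2*0 - 4))/(-12 + 5*(2*0 - 4)) - 385)/(16 + 256) = (4*(-18 + (0 - 4))/(-12 + 5*(0 - 4)) - 385)/272 = (4*(-18 - 4)/(-12 + 5*(-4)) - 385)*(1/272) = (4*(-22)/(-12 - 20) - 385)*(1/272) = (4*(-22)/(-32) - 385)*(1/272) = (4*(-1/32)*(-22) - 385)*(1/272) = (11/4 - 385)*(1/272) = -1529/4*1/272 = -1529/1088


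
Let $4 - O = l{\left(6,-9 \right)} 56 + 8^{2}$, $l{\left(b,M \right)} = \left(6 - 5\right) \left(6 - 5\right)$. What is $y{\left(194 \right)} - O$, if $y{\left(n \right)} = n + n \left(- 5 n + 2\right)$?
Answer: $-187482$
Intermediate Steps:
$l{\left(b,M \right)} = 1$ ($l{\left(b,M \right)} = 1 \cdot 1 = 1$)
$y{\left(n \right)} = n + n \left(2 - 5 n\right)$
$O = -116$ ($O = 4 - \left(1 \cdot 56 + 8^{2}\right) = 4 - \left(56 + 64\right) = 4 - 120 = -116$)
$y{\left(194 \right)} - O = 194 \left(3 - 970\right) - -116 = 194 \left(3 - 970\right) + 116 = 194 \left(-967\right) + 116 = -187598 + 116 = -187482$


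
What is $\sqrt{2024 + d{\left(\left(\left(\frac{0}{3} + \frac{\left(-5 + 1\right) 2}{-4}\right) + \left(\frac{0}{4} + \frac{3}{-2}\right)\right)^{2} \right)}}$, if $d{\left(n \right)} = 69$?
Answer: $\sqrt{2093} \approx 45.749$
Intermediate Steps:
$\sqrt{2024 + d{\left(\left(\left(\frac{0}{3} + \frac{\left(-5 + 1\right) 2}{-4}\right) + \left(\frac{0}{4} + \frac{3}{-2}\right)\right)^{2} \right)}} = \sqrt{2024 + 69} = \sqrt{2093}$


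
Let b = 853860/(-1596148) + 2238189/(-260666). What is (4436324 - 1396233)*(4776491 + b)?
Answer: 1510401027701690703592049/104015378642 ≈ 1.4521e+13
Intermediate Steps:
b = -948763291683/104015378642 (b = 853860*(-1/1596148) + 2238189*(-1/260666) = -213465/399037 - 2238189/260666 = -948763291683/104015378642 ≈ -9.1214)
(4436324 - 1396233)*(4776491 + b) = (4436324 - 1396233)*(4776491 - 948763291683/104015378642) = 3040091*(496827571181813539/104015378642) = 1510401027701690703592049/104015378642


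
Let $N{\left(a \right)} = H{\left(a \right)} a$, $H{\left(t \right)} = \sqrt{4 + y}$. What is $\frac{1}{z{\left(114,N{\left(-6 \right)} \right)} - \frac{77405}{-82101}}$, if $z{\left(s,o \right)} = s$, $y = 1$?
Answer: $\frac{82101}{9436919} \approx 0.0087$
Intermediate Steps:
$H{\left(t \right)} = \sqrt{5}$ ($H{\left(t \right)} = \sqrt{4 + 1} = \sqrt{5}$)
$N{\left(a \right)} = a \sqrt{5}$ ($N{\left(a \right)} = \sqrt{5} a = a \sqrt{5}$)
$\frac{1}{z{\left(114,N{\left(-6 \right)} \right)} - \frac{77405}{-82101}} = \frac{1}{114 - \frac{77405}{-82101}} = \frac{1}{114 - - \frac{77405}{82101}} = \frac{1}{114 + \frac{77405}{82101}} = \frac{1}{\frac{9436919}{82101}} = \frac{82101}{9436919}$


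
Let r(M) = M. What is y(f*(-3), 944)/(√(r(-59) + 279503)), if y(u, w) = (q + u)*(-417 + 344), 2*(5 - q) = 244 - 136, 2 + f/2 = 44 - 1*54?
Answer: -23*√69861/1914 ≈ -3.1762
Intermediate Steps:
f = -24 (f = -4 + 2*(44 - 1*54) = -4 + 2*(44 - 54) = -4 + 2*(-10) = -4 - 20 = -24)
q = -49 (q = 5 - (244 - 136)/2 = 5 - ½*108 = 5 - 54 = -49)
y(u, w) = 3577 - 73*u (y(u, w) = (-49 + u)*(-417 + 344) = (-49 + u)*(-73) = 3577 - 73*u)
y(f*(-3), 944)/(√(r(-59) + 279503)) = (3577 - (-1752)*(-3))/(√(-59 + 279503)) = (3577 - 73*72)/(√279444) = (3577 - 5256)/((2*√69861)) = -23*√69861/1914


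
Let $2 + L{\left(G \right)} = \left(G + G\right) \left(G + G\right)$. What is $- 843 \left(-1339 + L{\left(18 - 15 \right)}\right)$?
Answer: $1100115$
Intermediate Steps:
$L{\left(G \right)} = -2 + 4 G^{2}$ ($L{\left(G \right)} = -2 + \left(G + G\right) \left(G + G\right) = -2 + 2 G 2 G = -2 + 4 G^{2}$)
$- 843 \left(-1339 + L{\left(18 - 15 \right)}\right) = - 843 \left(-1339 - \left(2 - 4 \left(18 - 15\right)^{2}\right)\right) = - 843 \left(-1339 - \left(2 - 4 \cdot 3^{2}\right)\right) = - 843 \left(-1339 + \left(-2 + 4 \cdot 9\right)\right) = - 843 \left(-1339 + \left(-2 + 36\right)\right) = - 843 \left(-1339 + 34\right) = \left(-843\right) \left(-1305\right) = 1100115$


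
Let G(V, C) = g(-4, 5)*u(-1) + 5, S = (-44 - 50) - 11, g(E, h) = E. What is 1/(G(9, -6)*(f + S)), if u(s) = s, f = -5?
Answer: -1/990 ≈ -0.0010101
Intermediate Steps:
S = -105 (S = -94 - 11 = -105)
G(V, C) = 9 (G(V, C) = -4*(-1) + 5 = 4 + 5 = 9)
1/(G(9, -6)*(f + S)) = 1/(9*(-5 - 105)) = 1/(9*(-110)) = 1/(-990) = -1/990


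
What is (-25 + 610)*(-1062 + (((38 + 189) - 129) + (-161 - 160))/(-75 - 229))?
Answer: -188735625/304 ≈ -6.2084e+5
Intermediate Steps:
(-25 + 610)*(-1062 + (((38 + 189) - 129) + (-161 - 160))/(-75 - 229)) = 585*(-1062 + ((227 - 129) - 321)/(-304)) = 585*(-1062 + (98 - 321)*(-1/304)) = 585*(-1062 - 223*(-1/304)) = 585*(-1062 + 223/304) = 585*(-322625/304) = -188735625/304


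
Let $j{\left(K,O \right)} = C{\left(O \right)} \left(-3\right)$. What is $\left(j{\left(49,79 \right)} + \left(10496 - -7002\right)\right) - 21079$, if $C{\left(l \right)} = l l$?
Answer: $-22304$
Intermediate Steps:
$C{\left(l \right)} = l^{2}$
$j{\left(K,O \right)} = - 3 O^{2}$ ($j{\left(K,O \right)} = O^{2} \left(-3\right) = - 3 O^{2}$)
$\left(j{\left(49,79 \right)} + \left(10496 - -7002\right)\right) - 21079 = \left(- 3 \cdot 79^{2} + \left(10496 - -7002\right)\right) - 21079 = \left(\left(-3\right) 6241 + \left(10496 + 7002\right)\right) - 21079 = \left(-18723 + 17498\right) - 21079 = -1225 - 21079 = -22304$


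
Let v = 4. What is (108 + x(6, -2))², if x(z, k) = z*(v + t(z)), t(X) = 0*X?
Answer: 17424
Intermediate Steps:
t(X) = 0
x(z, k) = 4*z (x(z, k) = z*(4 + 0) = z*4 = 4*z)
(108 + x(6, -2))² = (108 + 4*6)² = (108 + 24)² = 132² = 17424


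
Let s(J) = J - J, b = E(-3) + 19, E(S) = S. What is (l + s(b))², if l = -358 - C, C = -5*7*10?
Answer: 64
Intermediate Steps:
C = -350 (C = -35*10 = -350)
l = -8 (l = -358 - 1*(-350) = -358 + 350 = -8)
b = 16 (b = -3 + 19 = 16)
s(J) = 0
(l + s(b))² = (-8 + 0)² = (-8)² = 64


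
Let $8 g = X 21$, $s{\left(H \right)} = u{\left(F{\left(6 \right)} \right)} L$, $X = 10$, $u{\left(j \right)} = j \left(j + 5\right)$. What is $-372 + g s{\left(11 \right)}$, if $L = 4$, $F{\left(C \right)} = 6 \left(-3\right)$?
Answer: $24198$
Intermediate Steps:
$F{\left(C \right)} = -18$
$u{\left(j \right)} = j \left(5 + j\right)$
$s{\left(H \right)} = 936$ ($s{\left(H \right)} = - 18 \left(5 - 18\right) 4 = \left(-18\right) \left(-13\right) 4 = 234 \cdot 4 = 936$)
$g = \frac{105}{4}$ ($g = \frac{10 \cdot 21}{8} = \frac{1}{8} \cdot 210 = \frac{105}{4} \approx 26.25$)
$-372 + g s{\left(11 \right)} = -372 + \frac{105}{4} \cdot 936 = -372 + 24570 = 24198$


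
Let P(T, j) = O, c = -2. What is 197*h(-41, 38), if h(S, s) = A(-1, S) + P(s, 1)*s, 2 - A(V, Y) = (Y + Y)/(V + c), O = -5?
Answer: -127262/3 ≈ -42421.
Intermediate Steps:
P(T, j) = -5
A(V, Y) = 2 - 2*Y/(-2 + V) (A(V, Y) = 2 - (Y + Y)/(V - 2) = 2 - 2*Y/(-2 + V))
h(S, s) = 2 - 5*s + 2*S/3 (h(S, s) = 2*(-2 - 1 - S)/(-2 - 1) - 5*s = 2*(-3 - S)/(-3) - 5*s = 2*(-1/3)*(-3 - S) - 5*s = (2 + 2*S/3) - 5*s = 2 - 5*s + 2*S/3)
197*h(-41, 38) = 197*(2 - 5*38 + (2/3)*(-41)) = 197*(2 - 190 - 82/3) = 197*(-646/3) = -127262/3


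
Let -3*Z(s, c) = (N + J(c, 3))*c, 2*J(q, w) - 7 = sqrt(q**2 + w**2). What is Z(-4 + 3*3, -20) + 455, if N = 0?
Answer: 1435/3 + 10*sqrt(409)/3 ≈ 545.75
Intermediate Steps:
J(q, w) = 7/2 + sqrt(q**2 + w**2)/2
Z(s, c) = -c*(7/2 + sqrt(9 + c**2)/2)/3 (Z(s, c) = -(0 + (7/2 + sqrt(c**2 + 3**2)/2))*c/3 = -(0 + (7/2 + sqrt(c**2 + 9)/2))*c/3 = -(0 + (7/2 + sqrt(9 + c**2)/2))*c/3 = -(7/2 + sqrt(9 + c**2)/2)*c/3 = -c*(7/2 + sqrt(9 + c**2)/2)/3)
Z(-4 + 3*3, -20) + 455 = -1/6*(-20)*(7 + sqrt(9 + (-20)**2)) + 455 = -1/6*(-20)*(7 + sqrt(9 + 400)) + 455 = -1/6*(-20)*(7 + sqrt(409)) + 455 = (70/3 + 10*sqrt(409)/3) + 455 = 1435/3 + 10*sqrt(409)/3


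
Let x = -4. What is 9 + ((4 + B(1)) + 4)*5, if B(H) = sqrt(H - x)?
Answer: 49 + 5*sqrt(5) ≈ 60.180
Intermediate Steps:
B(H) = sqrt(4 + H) (B(H) = sqrt(H - 1*(-4)) = sqrt(H + 4) = sqrt(4 + H))
9 + ((4 + B(1)) + 4)*5 = 9 + ((4 + sqrt(4 + 1)) + 4)*5 = 9 + ((4 + sqrt(5)) + 4)*5 = 9 + (8 + sqrt(5))*5 = 9 + (40 + 5*sqrt(5)) = 49 + 5*sqrt(5)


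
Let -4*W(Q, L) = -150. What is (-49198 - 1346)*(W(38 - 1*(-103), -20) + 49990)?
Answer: -2528589960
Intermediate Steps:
W(Q, L) = 75/2 (W(Q, L) = -¼*(-150) = 75/2)
(-49198 - 1346)*(W(38 - 1*(-103), -20) + 49990) = (-49198 - 1346)*(75/2 + 49990) = -50544*100055/2 = -2528589960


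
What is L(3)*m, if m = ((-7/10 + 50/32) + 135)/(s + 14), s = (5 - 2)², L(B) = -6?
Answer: -32607/920 ≈ -35.442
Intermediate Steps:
s = 9 (s = 3² = 9)
m = 10869/1840 (m = ((-7/10 + 50/32) + 135)/(9 + 14) = ((-7*⅒ + 50*(1/32)) + 135)/23 = ((-7/10 + 25/16) + 135)*(1/23) = (69/80 + 135)*(1/23) = (10869/80)*(1/23) = 10869/1840 ≈ 5.9071)
L(3)*m = -6*10869/1840 = -32607/920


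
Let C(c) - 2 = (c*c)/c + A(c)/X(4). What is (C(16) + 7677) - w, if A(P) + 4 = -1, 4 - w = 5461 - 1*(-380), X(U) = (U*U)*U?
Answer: 866043/64 ≈ 13532.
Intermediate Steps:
X(U) = U³ (X(U) = U²*U = U³)
w = -5837 (w = 4 - (5461 - 1*(-380)) = 4 - (5461 + 380) = 4 - 1*5841 = 4 - 5841 = -5837)
A(P) = -5 (A(P) = -4 - 1 = -5)
C(c) = 123/64 + c (C(c) = 2 + ((c*c)/c - 5/(4³)) = 2 + (c²/c - 5/64) = 2 + (c - 5*1/64) = 2 + (c - 5/64) = 2 + (-5/64 + c) = 123/64 + c)
(C(16) + 7677) - w = ((123/64 + 16) + 7677) - 1*(-5837) = (1147/64 + 7677) + 5837 = 492475/64 + 5837 = 866043/64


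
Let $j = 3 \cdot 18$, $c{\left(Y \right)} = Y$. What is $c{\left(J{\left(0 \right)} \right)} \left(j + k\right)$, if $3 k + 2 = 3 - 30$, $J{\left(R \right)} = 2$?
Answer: $\frac{266}{3} \approx 88.667$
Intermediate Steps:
$j = 54$
$k = - \frac{29}{3}$ ($k = - \frac{2}{3} + \frac{3 - 30}{3} = - \frac{2}{3} + \frac{1}{3} \left(-27\right) = - \frac{2}{3} - 9 = - \frac{29}{3} \approx -9.6667$)
$c{\left(J{\left(0 \right)} \right)} \left(j + k\right) = 2 \left(54 - \frac{29}{3}\right) = 2 \cdot \frac{133}{3} = \frac{266}{3}$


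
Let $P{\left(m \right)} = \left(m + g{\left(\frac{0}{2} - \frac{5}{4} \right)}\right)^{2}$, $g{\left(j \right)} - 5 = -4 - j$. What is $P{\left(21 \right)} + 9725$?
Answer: $\frac{164249}{16} \approx 10266.0$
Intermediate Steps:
$g{\left(j \right)} = 1 - j$ ($g{\left(j \right)} = 5 - \left(4 + j\right) = 1 - j$)
$P{\left(m \right)} = \left(\frac{9}{4} + m\right)^{2}$ ($P{\left(m \right)} = \left(m + \left(1 - \left(\frac{0}{2} - \frac{5}{4}\right)\right)\right)^{2} = \left(m + \left(1 - \left(0 \cdot \frac{1}{2} - \frac{5}{4}\right)\right)\right)^{2} = \left(m + \left(1 - \left(0 - \frac{5}{4}\right)\right)\right)^{2} = \left(m + \left(1 - - \frac{5}{4}\right)\right)^{2} = \left(m + \left(1 + \frac{5}{4}\right)\right)^{2} = \left(m + \frac{9}{4}\right)^{2} = \left(\frac{9}{4} + m\right)^{2}$)
$P{\left(21 \right)} + 9725 = \frac{\left(9 + 4 \cdot 21\right)^{2}}{16} + 9725 = \frac{\left(9 + 84\right)^{2}}{16} + 9725 = \frac{93^{2}}{16} + 9725 = \frac{1}{16} \cdot 8649 + 9725 = \frac{8649}{16} + 9725 = \frac{164249}{16}$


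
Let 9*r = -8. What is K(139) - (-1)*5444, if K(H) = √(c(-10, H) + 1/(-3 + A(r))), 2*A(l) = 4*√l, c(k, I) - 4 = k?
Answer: 5444 + √3*√((-19 + 8*I*√2)/(9 - 4*I*√2)) ≈ 5444.0 - 2.498*I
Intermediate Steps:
r = -8/9 (r = (⅑)*(-8) = -8/9 ≈ -0.88889)
c(k, I) = 4 + k
A(l) = 2*√l (A(l) = (4*√l)/2 = 2*√l)
K(H) = √(-6 + 1/(-3 + 4*I*√2/3)) (K(H) = √((4 - 10) + 1/(-3 + 2*√(-8/9))) = √(-6 + 1/(-3 + 2*(2*I*√2/3))) = √(-6 + 1/(-3 + 4*I*√2/3)))
K(139) - (-1)*5444 = √3*√((-19 + 8*I*√2)/(9 - 4*I*√2)) - (-1)*5444 = √3*√((-19 + 8*I*√2)/(9 - 4*I*√2)) - 1*(-5444) = √3*√((-19 + 8*I*√2)/(9 - 4*I*√2)) + 5444 = 5444 + √3*√((-19 + 8*I*√2)/(9 - 4*I*√2))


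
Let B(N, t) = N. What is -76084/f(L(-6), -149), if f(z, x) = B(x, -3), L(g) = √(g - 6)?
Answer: 76084/149 ≈ 510.63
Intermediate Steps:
L(g) = √(-6 + g)
f(z, x) = x
-76084/f(L(-6), -149) = -76084/(-149) = -76084*(-1/149) = 76084/149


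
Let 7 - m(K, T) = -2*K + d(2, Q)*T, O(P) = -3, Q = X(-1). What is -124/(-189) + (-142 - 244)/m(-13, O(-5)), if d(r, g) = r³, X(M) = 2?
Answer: -72334/945 ≈ -76.544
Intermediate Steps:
Q = 2
m(K, T) = 7 - 8*T + 2*K (m(K, T) = 7 - (-2*K + 2³*T) = 7 - (-2*K + 8*T) = 7 + (-8*T + 2*K) = 7 - 8*T + 2*K)
-124/(-189) + (-142 - 244)/m(-13, O(-5)) = -124/(-189) + (-142 - 244)/(7 - 8*(-3) + 2*(-13)) = -124*(-1/189) - 386/(7 + 24 - 26) = 124/189 - 386/5 = -72334/945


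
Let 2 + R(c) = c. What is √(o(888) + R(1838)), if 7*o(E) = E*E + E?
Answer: 2*√28653 ≈ 338.54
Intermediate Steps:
R(c) = -2 + c
o(E) = E/7 + E²/7 (o(E) = (E*E + E)/7 = (E² + E)/7 = (E + E²)/7 = E/7 + E²/7)
√(o(888) + R(1838)) = √((⅐)*888*(1 + 888) + (-2 + 1838)) = √((⅐)*888*889 + 1836) = √(112776 + 1836) = √114612 = 2*√28653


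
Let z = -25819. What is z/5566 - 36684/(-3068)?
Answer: 31242613/4269122 ≈ 7.3183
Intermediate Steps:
z/5566 - 36684/(-3068) = -25819/5566 - 36684/(-3068) = -25819*1/5566 - 36684*(-1/3068) = -25819/5566 + 9171/767 = 31242613/4269122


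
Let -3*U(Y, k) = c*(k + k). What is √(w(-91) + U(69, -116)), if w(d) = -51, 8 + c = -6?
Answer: I*√10203/3 ≈ 33.67*I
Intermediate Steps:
c = -14 (c = -8 - 6 = -14)
U(Y, k) = 28*k/3 (U(Y, k) = -(-14)*(k + k)/3 = -(-14)*2*k/3 = -(-28)*k/3 = 28*k/3)
√(w(-91) + U(69, -116)) = √(-51 + (28/3)*(-116)) = √(-51 - 3248/3) = √(-3401/3) = I*√10203/3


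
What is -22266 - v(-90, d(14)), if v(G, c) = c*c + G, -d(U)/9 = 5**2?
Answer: -72801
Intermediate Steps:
d(U) = -225 (d(U) = -9*5**2 = -9*25 = -225)
v(G, c) = G + c**2 (v(G, c) = c**2 + G = G + c**2)
-22266 - v(-90, d(14)) = -22266 - (-90 + (-225)**2) = -22266 - (-90 + 50625) = -22266 - 1*50535 = -22266 - 50535 = -72801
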